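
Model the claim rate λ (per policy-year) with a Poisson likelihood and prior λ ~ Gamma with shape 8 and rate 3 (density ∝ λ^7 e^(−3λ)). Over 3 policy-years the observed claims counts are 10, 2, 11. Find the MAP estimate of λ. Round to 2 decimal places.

Σxᵢ = 10+2+11 = 23, with n = 3.
Posterior ∝ λ^7e^(−3λ) · λ^23e^(−3λ) = λ^30e^(−6λ), i.e. Gamma(shape=31, rate=6).
The mode of a Gamma(a, b) with a ≥ 1 (shape–rate) is (a−1)/b = 30/6 ≈ 5.00.

λ̂_MAP = 5.00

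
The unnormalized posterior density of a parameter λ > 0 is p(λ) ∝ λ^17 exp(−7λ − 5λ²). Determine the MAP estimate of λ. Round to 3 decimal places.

ℓ'(λ) = 17/λ − 7 − 10λ. Setting this to zero and multiplying by λ: 10λ² + 7λ − 17 = 0.
λ = (−7 + √(7² + 4·10·17)) / (2·10) = (−7 + √729) / 20 = (−7 + 27)/20 = 1.
ℓ''(λ) = −17/λ² − 10 < 0, confirming a maximum.

λ̂_MAP = 1.000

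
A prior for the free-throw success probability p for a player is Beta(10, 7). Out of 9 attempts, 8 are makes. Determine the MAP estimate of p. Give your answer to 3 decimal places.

p̂_MAP = 0.708

Prior: Beta(10, 7).
Data: 8 successes in 9 trials. The binomial likelihood contributes p^8(1−p)^1, so the posterior is Beta(10+8, 7+1) = Beta(18, 8).
For Beta(a, b) with a, b > 1 the mode is (a−1)/(a+b−2) = 17/24 ≈ 0.708.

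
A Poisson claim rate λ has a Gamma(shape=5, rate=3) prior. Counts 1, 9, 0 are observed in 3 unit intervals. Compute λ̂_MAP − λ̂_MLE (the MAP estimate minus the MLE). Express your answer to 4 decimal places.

MAP − MLE = -1.0000

Σxᵢ = 10. Posterior is Gamma(15, 6); MAP = (15−1)/6 = 14/6 ≈ 2.33333.
MLE = x̄ = 10/3 ≈ 3.33333.
Difference = 14/6 − 10/3 = -1 ≈ -1.0000.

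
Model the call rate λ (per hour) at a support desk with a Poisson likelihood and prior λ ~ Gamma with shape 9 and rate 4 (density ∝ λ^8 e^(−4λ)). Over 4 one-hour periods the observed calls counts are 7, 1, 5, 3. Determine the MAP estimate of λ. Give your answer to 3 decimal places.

Σxᵢ = 7+1+5+3 = 16, with n = 4.
Posterior ∝ λ^8e^(−4λ) · λ^16e^(−4λ) = λ^24e^(−8λ), i.e. Gamma(shape=25, rate=8).
The mode of a Gamma(a, b) with a ≥ 1 (shape–rate) is (a−1)/b = 24/8 ≈ 3.000.

λ̂_MAP = 3.000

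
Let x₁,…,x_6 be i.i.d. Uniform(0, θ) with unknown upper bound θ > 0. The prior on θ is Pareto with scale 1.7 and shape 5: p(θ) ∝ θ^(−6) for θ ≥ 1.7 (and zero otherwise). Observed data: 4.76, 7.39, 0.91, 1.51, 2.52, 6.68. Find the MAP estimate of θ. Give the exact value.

The Uniform(0, θ) likelihood is θ^(−n) for θ ≥ max(xᵢ), zero otherwise. Here max(xᵢ) = 7.39.
Posterior ∝ θ^(−6) · θ^(−6) = θ^(−12) on θ ≥ max(1.7, 7.39) = 7.39.
This density is strictly decreasing in θ, so the posterior mode lies at the lower boundary of the support.

θ̂_MAP = 7.39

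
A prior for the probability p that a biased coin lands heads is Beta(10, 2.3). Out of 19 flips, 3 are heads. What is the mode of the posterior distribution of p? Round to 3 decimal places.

p̂_MAP = 0.410

Prior: Beta(10, 2.3).
Data: 3 successes in 19 trials. The binomial likelihood contributes p^3(1−p)^16, so the posterior is Beta(10+3, 2.3+16) = Beta(13, 18.3).
For Beta(a, b) with a, b > 1 the mode is (a−1)/(a+b−2) = 12/29.3 ≈ 0.410.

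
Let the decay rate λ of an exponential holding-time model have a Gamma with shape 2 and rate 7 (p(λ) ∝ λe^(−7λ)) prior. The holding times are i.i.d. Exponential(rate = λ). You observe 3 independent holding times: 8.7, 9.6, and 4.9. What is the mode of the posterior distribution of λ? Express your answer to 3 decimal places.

The Exponential(rate=λ) likelihood is ∝ λ^n e^(−λΣtᵢ). Here n = 3 and Σtᵢ = 8.7 + 9.6 + 4.9 = 23.2.
Posterior ∝ λe^(−7λ) · λ^3e^(−23.2λ) = λ^4e^(−30.2λ), i.e. Gamma(5, 30.2).
Mode = (a−1)/b = 4/30.2 ≈ 0.132.

λ̂_MAP = 0.132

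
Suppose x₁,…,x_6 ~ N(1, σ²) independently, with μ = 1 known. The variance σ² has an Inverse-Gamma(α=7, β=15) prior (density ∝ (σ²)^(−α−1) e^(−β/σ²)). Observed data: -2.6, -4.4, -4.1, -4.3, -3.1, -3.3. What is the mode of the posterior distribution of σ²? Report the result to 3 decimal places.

Sum of squared deviations about the known mean: SS = (-2.6−1)² + (-4.4−1)² + (-4.1−1)² + (-4.3−1)² + (-3.1−1)² + (-3.3−1)² = 131.52.
The Normal likelihood contributes (σ²)^(−n/2) exp(−SS/(2σ²)), so the posterior is Inverse-Gamma(α + n/2, β + SS/2) = Inverse-Gamma(10, 80.76).
The mode of Inverse-Gamma(a, b) is b/(a+1) = 80.76/11 ≈ 7.342.

σ̂²_MAP = 7.342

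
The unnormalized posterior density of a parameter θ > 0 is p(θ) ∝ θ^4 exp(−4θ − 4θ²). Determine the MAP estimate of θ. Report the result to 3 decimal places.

θ̂_MAP = 0.500

ℓ'(θ) = 4/θ − 4 − 8θ. Setting this to zero and multiplying by θ: 8θ² + 4θ − 4 = 0.
θ = (−4 + √(4² + 4·8·4)) / (2·8) = (−4 + √144) / 16 = (−4 + 12)/16 = 1/2.
ℓ''(θ) = −4/θ² − 8 < 0, confirming a maximum.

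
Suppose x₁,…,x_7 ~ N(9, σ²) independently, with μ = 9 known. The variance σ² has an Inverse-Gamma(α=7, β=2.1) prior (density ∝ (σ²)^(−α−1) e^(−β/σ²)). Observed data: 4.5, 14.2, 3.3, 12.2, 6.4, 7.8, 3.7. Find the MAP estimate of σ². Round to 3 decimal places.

Sum of squared deviations about the known mean: SS = (4.5−9)² + (14.2−9)² + (3.3−9)² + (12.2−9)² + (6.4−9)² + (7.8−9)² + (3.7−9)² = 126.31.
The Normal likelihood contributes (σ²)^(−n/2) exp(−SS/(2σ²)), so the posterior is Inverse-Gamma(α + n/2, β + SS/2) = Inverse-Gamma(10.5, 65.255).
The mode of Inverse-Gamma(a, b) is b/(a+1) = 65.255/11.5 ≈ 5.674.

σ̂²_MAP = 5.674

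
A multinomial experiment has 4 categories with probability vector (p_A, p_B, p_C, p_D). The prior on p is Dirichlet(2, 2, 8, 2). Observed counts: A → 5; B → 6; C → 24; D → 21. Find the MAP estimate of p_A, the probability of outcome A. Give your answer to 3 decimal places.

The posterior is Dirichlet(αᵢ + nᵢ) = Dirichlet(7, 8, 32, 23).
For a Dirichlet(a₁,…,a_K) with all aᵢ > 1, the mode has j-th component (aⱼ − 1)/(Σaᵢ − K).
Here Σaᵢ = 70 and K = 4, so p_A = (7 − 1)/(70 − 4) = 6/66 ≈ 0.091.

MAP estimate of p_A = 0.091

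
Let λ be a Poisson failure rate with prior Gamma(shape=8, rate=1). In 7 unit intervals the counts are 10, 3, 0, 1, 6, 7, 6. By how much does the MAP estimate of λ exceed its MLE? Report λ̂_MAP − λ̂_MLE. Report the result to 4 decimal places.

MAP − MLE = 0.2857

Σxᵢ = 33. Posterior is Gamma(41, 8); MAP = (41−1)/8 = 40/8 ≈ 5.00000.
MLE = x̄ = 33/7 ≈ 4.71429.
Difference = 40/8 − 33/7 = 2/7 ≈ 0.2857.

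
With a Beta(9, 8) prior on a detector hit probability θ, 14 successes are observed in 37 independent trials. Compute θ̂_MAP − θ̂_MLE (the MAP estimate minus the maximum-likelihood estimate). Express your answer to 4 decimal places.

Posterior is Beta(23, 31); MAP = (23−1)/(54−2) = 22/52 ≈ 0.42308.
MLE ignores the prior: θ̂_MLE = k/n = 14/37 ≈ 0.37838.
Difference = 22/52 − 14/37 = 43/962 ≈ 0.0447.

MAP − MLE = 0.0447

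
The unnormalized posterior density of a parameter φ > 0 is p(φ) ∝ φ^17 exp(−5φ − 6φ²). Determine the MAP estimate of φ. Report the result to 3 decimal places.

ℓ'(φ) = 17/φ − 5 − 12φ. Setting this to zero and multiplying by φ: 12φ² + 5φ − 17 = 0.
φ = (−5 + √(5² + 4·12·17)) / (2·12) = (−5 + √841) / 24 = (−5 + 29)/24 = 1.
ℓ''(φ) = −17/φ² − 12 < 0, confirming a maximum.

φ̂_MAP = 1.000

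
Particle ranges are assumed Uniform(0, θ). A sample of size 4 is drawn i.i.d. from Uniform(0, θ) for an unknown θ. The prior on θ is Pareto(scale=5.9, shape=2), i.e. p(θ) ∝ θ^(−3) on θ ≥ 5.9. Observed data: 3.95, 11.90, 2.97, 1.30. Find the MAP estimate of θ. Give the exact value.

θ̂_MAP = 11.90

The Uniform(0, θ) likelihood is θ^(−n) for θ ≥ max(xᵢ), zero otherwise. Here max(xᵢ) = 11.90.
Posterior ∝ θ^(−3) · θ^(−4) = θ^(−7) on θ ≥ max(5.9, 11.90) = 11.90.
This density is strictly decreasing in θ, so the posterior mode lies at the lower boundary of the support.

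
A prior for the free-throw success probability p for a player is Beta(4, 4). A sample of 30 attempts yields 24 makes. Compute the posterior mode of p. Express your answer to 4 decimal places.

p̂_MAP = 0.7500

Prior: Beta(4, 4).
Data: 24 successes in 30 trials. The binomial likelihood contributes p^24(1−p)^6, so the posterior is Beta(4+24, 4+6) = Beta(28, 10).
For Beta(a, b) with a, b > 1 the mode is (a−1)/(a+b−2) = 27/36 ≈ 0.7500.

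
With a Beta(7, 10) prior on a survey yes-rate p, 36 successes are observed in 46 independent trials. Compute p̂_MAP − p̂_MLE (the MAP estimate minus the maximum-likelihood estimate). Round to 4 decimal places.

Posterior is Beta(43, 20); MAP = (43−1)/(63−2) = 42/61 ≈ 0.68852.
MLE ignores the prior: p̂_MLE = k/n = 36/46 ≈ 0.78261.
Difference = 42/61 − 36/46 = -132/1403 ≈ -0.0941.

MAP − MLE = -0.0941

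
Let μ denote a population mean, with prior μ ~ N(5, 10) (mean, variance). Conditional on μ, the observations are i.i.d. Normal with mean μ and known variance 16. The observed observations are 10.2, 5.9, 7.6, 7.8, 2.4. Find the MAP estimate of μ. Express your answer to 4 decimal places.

n = 5; x̄ = (10.2 + 5.9 + 7.6 + 7.8 + 2.4)/5 = 33.9/5 = 6.78.
For a Normal prior and Normal likelihood with known variance, the posterior is Normal; its mode equals its mean, the precision-weighted average.
Prior precision 1/σ₀² = 1/10 = 0.1; data precision n/σ² = 5/16 = 0.3125.
μ̂ = (0.1·5 + 0.3125·6.78) / (0.1 + 0.3125) = 2.61875/0.4125 = 419/66 ≈ 6.3485.

μ̂_MAP = 6.3485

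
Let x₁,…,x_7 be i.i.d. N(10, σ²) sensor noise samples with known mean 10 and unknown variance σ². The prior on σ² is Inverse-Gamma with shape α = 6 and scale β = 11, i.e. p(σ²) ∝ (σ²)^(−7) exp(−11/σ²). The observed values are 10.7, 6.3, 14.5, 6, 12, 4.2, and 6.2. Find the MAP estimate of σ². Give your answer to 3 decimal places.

σ̂²_MAP = 5.929

Sum of squared deviations about the known mean: SS = (10.7−10)² + (6.3−10)² + (14.5−10)² + (6−10)² + (12−10)² + (4.2−10)² + (6.2−10)² = 102.51.
The Normal likelihood contributes (σ²)^(−n/2) exp(−SS/(2σ²)), so the posterior is Inverse-Gamma(α + n/2, β + SS/2) = Inverse-Gamma(9.5, 62.255).
The mode of Inverse-Gamma(a, b) is b/(a+1) = 62.255/10.5 ≈ 5.929.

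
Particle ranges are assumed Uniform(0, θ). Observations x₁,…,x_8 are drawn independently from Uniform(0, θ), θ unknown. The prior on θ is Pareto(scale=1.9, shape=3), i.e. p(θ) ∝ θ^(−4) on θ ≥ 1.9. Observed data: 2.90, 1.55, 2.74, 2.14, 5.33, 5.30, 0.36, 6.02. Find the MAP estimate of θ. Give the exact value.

θ̂_MAP = 6.02

The Uniform(0, θ) likelihood is θ^(−n) for θ ≥ max(xᵢ), zero otherwise. Here max(xᵢ) = 6.02.
Posterior ∝ θ^(−4) · θ^(−8) = θ^(−12) on θ ≥ max(1.9, 6.02) = 6.02.
This density is strictly decreasing in θ, so the posterior mode lies at the lower boundary of the support.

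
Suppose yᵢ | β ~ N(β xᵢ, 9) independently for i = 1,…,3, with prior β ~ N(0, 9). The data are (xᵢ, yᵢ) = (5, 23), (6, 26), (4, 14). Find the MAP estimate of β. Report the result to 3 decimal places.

β̂_MAP = 4.192

log p(β | y) = −Σ(yᵢ − βxᵢ)²/(2·9) − β²/(2·9) + const.
Setting the derivative to zero: Σxᵢ(yᵢ − βxᵢ)/9 − β/9 = 0, so β = Σxᵢyᵢ / (Σxᵢ² + σ²/τ²).
Σxᵢyᵢ = 5·23 + 6·26 + 4·14 = 327; Σxᵢ² = 77; σ²/τ² = 1.
β̂_MAP = 327 / (77 + 1) = 327/78 ≈ 4.192.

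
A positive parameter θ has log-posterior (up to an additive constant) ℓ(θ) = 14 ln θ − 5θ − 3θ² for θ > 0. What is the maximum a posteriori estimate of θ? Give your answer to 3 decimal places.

ℓ'(θ) = 14/θ − 5 − 6θ. Setting this to zero and multiplying by θ: 6θ² + 5θ − 14 = 0.
θ = (−5 + √(5² + 4·6·14)) / (2·6) = (−5 + √361) / 12 = (−5 + 19)/12 = 7/6.
ℓ''(θ) = −14/θ² − 6 < 0, confirming a maximum.

θ̂_MAP = 1.167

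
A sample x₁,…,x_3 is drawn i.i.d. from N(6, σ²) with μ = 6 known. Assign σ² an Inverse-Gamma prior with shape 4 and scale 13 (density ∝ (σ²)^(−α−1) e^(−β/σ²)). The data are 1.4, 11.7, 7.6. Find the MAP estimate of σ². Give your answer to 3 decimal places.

σ̂²_MAP = 6.324

Sum of squared deviations about the known mean: SS = (1.4−6)² + (11.7−6)² + (7.6−6)² = 56.21.
The Normal likelihood contributes (σ²)^(−n/2) exp(−SS/(2σ²)), so the posterior is Inverse-Gamma(α + n/2, β + SS/2) = Inverse-Gamma(5.5, 41.105).
The mode of Inverse-Gamma(a, b) is b/(a+1) = 41.105/6.5 ≈ 6.324.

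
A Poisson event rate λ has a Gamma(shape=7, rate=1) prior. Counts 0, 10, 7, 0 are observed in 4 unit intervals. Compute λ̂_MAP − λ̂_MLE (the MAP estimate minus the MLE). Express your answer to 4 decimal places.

Σxᵢ = 17. Posterior is Gamma(24, 5); MAP = (24−1)/5 = 23/5 ≈ 4.60000.
MLE = x̄ = 17/4 ≈ 4.25000.
Difference = 23/5 − 17/4 = 7/20 ≈ 0.3500.

MAP − MLE = 0.3500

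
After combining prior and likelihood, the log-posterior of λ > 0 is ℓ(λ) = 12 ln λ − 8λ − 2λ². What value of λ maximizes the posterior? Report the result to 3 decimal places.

ℓ'(λ) = 12/λ − 8 − 4λ. Setting this to zero and multiplying by λ: 4λ² + 8λ − 12 = 0.
λ = (−8 + √(8² + 4·4·12)) / (2·4) = (−8 + √256) / 8 = (−8 + 16)/8 = 1.
ℓ''(λ) = −12/λ² − 4 < 0, confirming a maximum.

λ̂_MAP = 1.000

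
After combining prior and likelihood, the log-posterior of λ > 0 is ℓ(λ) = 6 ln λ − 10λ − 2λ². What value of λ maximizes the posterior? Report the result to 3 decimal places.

λ̂_MAP = 0.500

ℓ'(λ) = 6/λ − 10 − 4λ. Setting this to zero and multiplying by λ: 4λ² + 10λ − 6 = 0.
λ = (−10 + √(10² + 4·4·6)) / (2·4) = (−10 + √196) / 8 = (−10 + 14)/8 = 1/2.
ℓ''(λ) = −6/λ² − 4 < 0, confirming a maximum.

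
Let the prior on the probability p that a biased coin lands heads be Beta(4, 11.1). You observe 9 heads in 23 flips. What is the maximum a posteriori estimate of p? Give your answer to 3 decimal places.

Prior: Beta(4, 11.1).
Data: 9 successes in 23 trials. The binomial likelihood contributes p^9(1−p)^14, so the posterior is Beta(4+9, 11.1+14) = Beta(13, 25.1).
For Beta(a, b) with a, b > 1 the mode is (a−1)/(a+b−2) = 12/36.1 ≈ 0.332.

p̂_MAP = 0.332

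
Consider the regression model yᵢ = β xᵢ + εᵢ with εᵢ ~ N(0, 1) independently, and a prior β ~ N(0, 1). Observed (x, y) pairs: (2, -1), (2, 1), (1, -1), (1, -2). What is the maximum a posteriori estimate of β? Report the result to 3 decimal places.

log p(β | y) = −Σ(yᵢ − βxᵢ)²/(2·1) − β²/(2·1) + const.
Setting the derivative to zero: Σxᵢ(yᵢ − βxᵢ)/1 − β/1 = 0, so β = Σxᵢyᵢ / (Σxᵢ² + σ²/τ²).
Σxᵢyᵢ = 2·(-1) + 2·1 + 1·(-1) + 1·(-2) = -3; Σxᵢ² = 10; σ²/τ² = 1.
β̂_MAP = -3 / (10 + 1) = (-3)/11 ≈ -0.273.

β̂_MAP = -0.273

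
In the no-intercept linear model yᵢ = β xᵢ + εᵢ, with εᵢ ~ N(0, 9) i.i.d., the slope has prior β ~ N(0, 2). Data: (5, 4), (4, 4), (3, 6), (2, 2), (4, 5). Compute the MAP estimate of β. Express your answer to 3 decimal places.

β̂_MAP = 1.047

log p(β | y) = −Σ(yᵢ − βxᵢ)²/(2·9) − β²/(2·2) + const.
Setting the derivative to zero: Σxᵢ(yᵢ − βxᵢ)/9 − β/2 = 0, so β = Σxᵢyᵢ / (Σxᵢ² + σ²/τ²).
Σxᵢyᵢ = 5·4 + 4·4 + 3·6 + 2·2 + 4·5 = 78; Σxᵢ² = 70; σ²/τ² = 4.5.
β̂_MAP = 78 / (70 + 4.5) = 78/74.5 ≈ 1.047.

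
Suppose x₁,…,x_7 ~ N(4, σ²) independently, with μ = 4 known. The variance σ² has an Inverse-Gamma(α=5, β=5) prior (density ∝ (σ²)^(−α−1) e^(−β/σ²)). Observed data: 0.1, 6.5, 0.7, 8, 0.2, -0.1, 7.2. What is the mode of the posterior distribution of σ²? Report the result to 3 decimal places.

Sum of squared deviations about the known mean: SS = (0.1−4)² + (6.5−4)² + (0.7−4)² + (8−4)² + (0.2−4)² + (-0.1−4)² + (7.2−4)² = 89.84.
The Normal likelihood contributes (σ²)^(−n/2) exp(−SS/(2σ²)), so the posterior is Inverse-Gamma(α + n/2, β + SS/2) = Inverse-Gamma(8.5, 49.92).
The mode of Inverse-Gamma(a, b) is b/(a+1) = 49.92/9.5 ≈ 5.255.

σ̂²_MAP = 5.255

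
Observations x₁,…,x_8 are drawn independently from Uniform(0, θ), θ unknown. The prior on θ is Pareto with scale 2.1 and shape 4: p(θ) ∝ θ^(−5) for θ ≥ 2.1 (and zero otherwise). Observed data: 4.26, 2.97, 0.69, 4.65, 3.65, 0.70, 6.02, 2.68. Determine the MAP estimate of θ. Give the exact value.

The Uniform(0, θ) likelihood is θ^(−n) for θ ≥ max(xᵢ), zero otherwise. Here max(xᵢ) = 6.02.
Posterior ∝ θ^(−5) · θ^(−8) = θ^(−13) on θ ≥ max(2.1, 6.02) = 6.02.
This density is strictly decreasing in θ, so the posterior mode lies at the lower boundary of the support.

θ̂_MAP = 6.02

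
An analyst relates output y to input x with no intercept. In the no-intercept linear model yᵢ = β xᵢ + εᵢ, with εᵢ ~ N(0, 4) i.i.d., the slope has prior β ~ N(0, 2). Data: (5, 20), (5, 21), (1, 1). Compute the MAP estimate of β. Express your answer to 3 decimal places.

β̂_MAP = 3.887

log p(β | y) = −Σ(yᵢ − βxᵢ)²/(2·4) − β²/(2·2) + const.
Setting the derivative to zero: Σxᵢ(yᵢ − βxᵢ)/4 − β/2 = 0, so β = Σxᵢyᵢ / (Σxᵢ² + σ²/τ²).
Σxᵢyᵢ = 5·20 + 5·21 + 1·1 = 206; Σxᵢ² = 51; σ²/τ² = 2.
β̂_MAP = 206 / (51 + 2) = 206/53 ≈ 3.887.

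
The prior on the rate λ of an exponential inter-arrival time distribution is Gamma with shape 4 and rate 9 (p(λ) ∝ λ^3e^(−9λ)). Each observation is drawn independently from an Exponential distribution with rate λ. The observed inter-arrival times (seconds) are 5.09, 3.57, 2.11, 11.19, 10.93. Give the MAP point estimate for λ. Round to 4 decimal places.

The Exponential(rate=λ) likelihood is ∝ λ^n e^(−λΣtᵢ). Here n = 5 and Σtᵢ = 5.09 + 3.57 + 2.11 + 11.19 + 10.93 = 32.89.
Posterior ∝ λ^3e^(−9λ) · λ^5e^(−32.89λ) = λ^8e^(−41.89λ), i.e. Gamma(9, 41.89).
Mode = (a−1)/b = 8/41.89 ≈ 0.1910.

λ̂_MAP = 0.1910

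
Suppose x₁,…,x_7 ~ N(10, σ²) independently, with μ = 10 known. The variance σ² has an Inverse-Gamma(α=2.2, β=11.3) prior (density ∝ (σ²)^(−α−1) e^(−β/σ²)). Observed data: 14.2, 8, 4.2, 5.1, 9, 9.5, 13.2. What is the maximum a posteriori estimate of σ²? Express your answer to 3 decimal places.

Sum of squared deviations about the known mean: SS = (14.2−10)² + (8−10)² + (4.2−10)² + (5.1−10)² + (9−10)² + (9.5−10)² + (13.2−10)² = 90.78.
The Normal likelihood contributes (σ²)^(−n/2) exp(−SS/(2σ²)), so the posterior is Inverse-Gamma(α + n/2, β + SS/2) = Inverse-Gamma(5.7, 56.69).
The mode of Inverse-Gamma(a, b) is b/(a+1) = 56.69/6.7 ≈ 8.461.

σ̂²_MAP = 8.461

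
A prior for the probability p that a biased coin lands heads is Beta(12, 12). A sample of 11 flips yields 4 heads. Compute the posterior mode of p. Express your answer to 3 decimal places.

p̂_MAP = 0.455

Prior: Beta(12, 12).
Data: 4 successes in 11 trials. The binomial likelihood contributes p^4(1−p)^7, so the posterior is Beta(12+4, 12+7) = Beta(16, 19).
For Beta(a, b) with a, b > 1 the mode is (a−1)/(a+b−2) = 15/33 ≈ 0.455.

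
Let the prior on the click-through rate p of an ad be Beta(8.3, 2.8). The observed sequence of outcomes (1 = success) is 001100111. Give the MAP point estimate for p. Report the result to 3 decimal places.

p̂_MAP = 0.680

Prior: Beta(8.3, 2.8).
Data: 5 successes in 9 trials (from the sequence). The binomial likelihood contributes p^5(1−p)^4, so the posterior is Beta(8.3+5, 2.8+4) = Beta(13.3, 6.8).
For Beta(a, b) with a, b > 1 the mode is (a−1)/(a+b−2) = 12.3/18.1 ≈ 0.680.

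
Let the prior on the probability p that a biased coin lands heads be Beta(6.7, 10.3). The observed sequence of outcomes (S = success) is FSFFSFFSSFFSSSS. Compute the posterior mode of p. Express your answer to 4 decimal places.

Prior: Beta(6.7, 10.3).
Data: 8 successes in 15 trials (from the sequence). The binomial likelihood contributes p^8(1−p)^7, so the posterior is Beta(6.7+8, 10.3+7) = Beta(14.7, 17.3).
For Beta(a, b) with a, b > 1 the mode is (a−1)/(a+b−2) = 13.7/30 ≈ 0.4567.

p̂_MAP = 0.4567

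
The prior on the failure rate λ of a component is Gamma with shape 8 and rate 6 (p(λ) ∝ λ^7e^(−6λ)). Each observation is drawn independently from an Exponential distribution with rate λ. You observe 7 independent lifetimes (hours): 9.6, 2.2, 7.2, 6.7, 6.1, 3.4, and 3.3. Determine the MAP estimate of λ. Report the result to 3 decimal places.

λ̂_MAP = 0.315

The Exponential(rate=λ) likelihood is ∝ λ^n e^(−λΣtᵢ). Here n = 7 and Σtᵢ = 9.6 + 2.2 + 7.2 + 6.7 + 6.1 + 3.4 + 3.3 = 38.5.
Posterior ∝ λ^7e^(−6λ) · λ^7e^(−38.5λ) = λ^14e^(−44.5λ), i.e. Gamma(15, 44.5).
Mode = (a−1)/b = 14/44.5 ≈ 0.315.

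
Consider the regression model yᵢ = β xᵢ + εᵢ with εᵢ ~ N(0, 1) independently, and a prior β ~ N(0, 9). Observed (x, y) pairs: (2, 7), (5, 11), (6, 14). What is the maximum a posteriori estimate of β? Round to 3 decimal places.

β̂_MAP = 2.350

log p(β | y) = −Σ(yᵢ − βxᵢ)²/(2·1) − β²/(2·9) + const.
Setting the derivative to zero: Σxᵢ(yᵢ − βxᵢ)/1 − β/9 = 0, so β = Σxᵢyᵢ / (Σxᵢ² + σ²/τ²).
Σxᵢyᵢ = 2·7 + 5·11 + 6·14 = 153; Σxᵢ² = 65; σ²/τ² = 1/9.
β̂_MAP = 153 / (65 + 1/9) = 153/(586/9) = 1377/586 ≈ 2.350.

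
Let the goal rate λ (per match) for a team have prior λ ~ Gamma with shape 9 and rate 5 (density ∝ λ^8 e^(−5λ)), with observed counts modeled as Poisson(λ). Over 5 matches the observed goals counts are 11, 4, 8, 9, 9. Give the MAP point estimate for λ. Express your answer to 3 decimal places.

λ̂_MAP = 4.900

Σxᵢ = 11+4+8+9+9 = 41, with n = 5.
Posterior ∝ λ^8e^(−5λ) · λ^41e^(−5λ) = λ^49e^(−10λ), i.e. Gamma(shape=50, rate=10).
The mode of a Gamma(a, b) with a ≥ 1 (shape–rate) is (a−1)/b = 49/10 ≈ 4.900.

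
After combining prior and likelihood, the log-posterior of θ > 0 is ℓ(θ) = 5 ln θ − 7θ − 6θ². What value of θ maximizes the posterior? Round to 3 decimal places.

ℓ'(θ) = 5/θ − 7 − 12θ. Setting this to zero and multiplying by θ: 12θ² + 7θ − 5 = 0.
θ = (−7 + √(7² + 4·12·5)) / (2·12) = (−7 + √289) / 24 = (−7 + 17)/24 = 5/12.
ℓ''(θ) = −5/θ² − 12 < 0, confirming a maximum.

θ̂_MAP = 0.417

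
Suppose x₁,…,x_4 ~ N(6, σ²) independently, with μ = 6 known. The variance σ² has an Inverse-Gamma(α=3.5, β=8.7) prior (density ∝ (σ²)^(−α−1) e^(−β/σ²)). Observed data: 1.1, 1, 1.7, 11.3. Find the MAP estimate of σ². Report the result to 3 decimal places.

Sum of squared deviations about the known mean: SS = (1.1−6)² + (1−6)² + (1.7−6)² + (11.3−6)² = 95.59.
The Normal likelihood contributes (σ²)^(−n/2) exp(−SS/(2σ²)), so the posterior is Inverse-Gamma(α + n/2, β + SS/2) = Inverse-Gamma(5.5, 56.495).
The mode of Inverse-Gamma(a, b) is b/(a+1) = 56.495/6.5 ≈ 8.692.

σ̂²_MAP = 8.692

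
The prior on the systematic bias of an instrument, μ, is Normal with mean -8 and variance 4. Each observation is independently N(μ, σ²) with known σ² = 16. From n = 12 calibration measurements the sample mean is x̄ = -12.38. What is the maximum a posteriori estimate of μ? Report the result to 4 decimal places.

μ̂_MAP = -11.2850

n = 12, x̄ = -12.38.
For a Normal prior and Normal likelihood with known variance, the posterior is Normal; its mode equals its mean, the precision-weighted average.
Prior precision 1/σ₀² = 1/4 = 0.25; data precision n/σ² = 12/16 = 0.75.
μ̂ = (0.25·(-8) + 0.75·(-12.38)) / (0.25 + 0.75) = (-11.285)/1 = -11.2850.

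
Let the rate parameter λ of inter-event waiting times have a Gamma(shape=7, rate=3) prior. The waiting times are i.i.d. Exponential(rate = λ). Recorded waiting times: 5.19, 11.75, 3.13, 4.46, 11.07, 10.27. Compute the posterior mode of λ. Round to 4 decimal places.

λ̂_MAP = 0.2455

The Exponential(rate=λ) likelihood is ∝ λ^n e^(−λΣtᵢ). Here n = 6 and Σtᵢ = 5.19 + 11.75 + 3.13 + 4.46 + 11.07 + 10.27 = 45.87.
Posterior ∝ λ^6e^(−3λ) · λ^6e^(−45.87λ) = λ^12e^(−48.87λ), i.e. Gamma(13, 48.87).
Mode = (a−1)/b = 12/48.87 ≈ 0.2455.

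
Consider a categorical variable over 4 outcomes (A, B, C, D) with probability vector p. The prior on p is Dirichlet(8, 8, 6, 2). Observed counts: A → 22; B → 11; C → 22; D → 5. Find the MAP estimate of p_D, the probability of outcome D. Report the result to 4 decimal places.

The posterior is Dirichlet(αᵢ + nᵢ) = Dirichlet(30, 19, 28, 7).
For a Dirichlet(a₁,…,a_K) with all aᵢ > 1, the mode has j-th component (aⱼ − 1)/(Σaᵢ − K).
Here Σaᵢ = 84 and K = 4, so p_D = (7 − 1)/(84 − 4) = 6/80 ≈ 0.0750.

MAP estimate of p_D = 0.0750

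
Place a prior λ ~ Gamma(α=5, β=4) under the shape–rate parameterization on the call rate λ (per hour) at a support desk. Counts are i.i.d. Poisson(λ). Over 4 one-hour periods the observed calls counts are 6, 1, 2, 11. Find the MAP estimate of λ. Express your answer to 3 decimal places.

Σxᵢ = 6+1+2+11 = 20, with n = 4.
Posterior ∝ λ^4e^(−4λ) · λ^20e^(−4λ) = λ^24e^(−8λ), i.e. Gamma(shape=25, rate=8).
The mode of a Gamma(a, b) with a ≥ 1 (shape–rate) is (a−1)/b = 24/8 ≈ 3.000.

λ̂_MAP = 3.000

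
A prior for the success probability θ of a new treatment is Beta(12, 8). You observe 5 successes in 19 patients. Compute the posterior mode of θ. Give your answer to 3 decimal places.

θ̂_MAP = 0.432

Prior: Beta(12, 8).
Data: 5 successes in 19 trials. The binomial likelihood contributes θ^5(1−θ)^14, so the posterior is Beta(12+5, 8+14) = Beta(17, 22).
For Beta(a, b) with a, b > 1 the mode is (a−1)/(a+b−2) = 16/37 ≈ 0.432.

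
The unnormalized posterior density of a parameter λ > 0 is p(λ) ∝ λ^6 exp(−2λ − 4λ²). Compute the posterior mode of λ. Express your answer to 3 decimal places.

ℓ'(λ) = 6/λ − 2 − 8λ. Setting this to zero and multiplying by λ: 8λ² + 2λ − 6 = 0.
λ = (−2 + √(2² + 4·8·6)) / (2·8) = (−2 + √196) / 16 = (−2 + 14)/16 = 3/4.
ℓ''(λ) = −6/λ² − 8 < 0, confirming a maximum.

λ̂_MAP = 0.750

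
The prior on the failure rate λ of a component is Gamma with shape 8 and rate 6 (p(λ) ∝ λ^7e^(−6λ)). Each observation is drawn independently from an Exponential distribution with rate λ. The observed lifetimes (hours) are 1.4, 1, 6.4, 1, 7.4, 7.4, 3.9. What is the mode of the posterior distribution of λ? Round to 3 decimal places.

λ̂_MAP = 0.406

The Exponential(rate=λ) likelihood is ∝ λ^n e^(−λΣtᵢ). Here n = 7 and Σtᵢ = 1.4 + 1 + 6.4 + 1 + 7.4 + 7.4 + 3.9 = 28.5.
Posterior ∝ λ^7e^(−6λ) · λ^7e^(−28.5λ) = λ^14e^(−34.5λ), i.e. Gamma(15, 34.5).
Mode = (a−1)/b = 14/34.5 ≈ 0.406.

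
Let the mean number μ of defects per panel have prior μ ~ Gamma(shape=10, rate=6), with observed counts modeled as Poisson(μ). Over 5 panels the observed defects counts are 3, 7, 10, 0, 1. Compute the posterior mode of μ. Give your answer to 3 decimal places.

Σxᵢ = 3+7+10+0+1 = 21, with n = 5.
Posterior ∝ μ^9e^(−6μ) · μ^21e^(−5μ) = μ^30e^(−11μ), i.e. Gamma(shape=31, rate=11).
The mode of a Gamma(a, b) with a ≥ 1 (shape–rate) is (a−1)/b = 30/11 ≈ 2.727.

μ̂_MAP = 2.727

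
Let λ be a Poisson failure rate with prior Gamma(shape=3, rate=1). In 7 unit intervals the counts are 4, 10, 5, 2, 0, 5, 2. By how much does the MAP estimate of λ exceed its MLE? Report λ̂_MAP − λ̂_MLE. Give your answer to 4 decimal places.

MAP − MLE = -0.2500

Σxᵢ = 28. Posterior is Gamma(31, 8); MAP = (31−1)/8 = 30/8 ≈ 3.75000.
MLE = x̄ = 28/7 ≈ 4.00000.
Difference = 30/8 − 28/7 = -1/4 ≈ -0.2500.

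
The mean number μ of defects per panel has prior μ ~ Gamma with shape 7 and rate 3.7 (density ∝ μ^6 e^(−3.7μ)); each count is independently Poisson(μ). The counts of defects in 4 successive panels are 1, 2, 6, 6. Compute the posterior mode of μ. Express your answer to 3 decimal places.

μ̂_MAP = 2.727

Σxᵢ = 1+2+6+6 = 15, with n = 4.
Posterior ∝ μ^6e^(−3.7μ) · μ^15e^(−4μ) = μ^21e^(−7.7μ), i.e. Gamma(shape=22, rate=7.7).
The mode of a Gamma(a, b) with a ≥ 1 (shape–rate) is (a−1)/b = 21/7.7 ≈ 2.727.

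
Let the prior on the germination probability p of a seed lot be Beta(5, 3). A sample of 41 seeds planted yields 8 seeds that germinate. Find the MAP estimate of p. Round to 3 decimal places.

Prior: Beta(5, 3).
Data: 8 successes in 41 trials. The binomial likelihood contributes p^8(1−p)^33, so the posterior is Beta(5+8, 3+33) = Beta(13, 36).
For Beta(a, b) with a, b > 1 the mode is (a−1)/(a+b−2) = 12/47 ≈ 0.255.

p̂_MAP = 0.255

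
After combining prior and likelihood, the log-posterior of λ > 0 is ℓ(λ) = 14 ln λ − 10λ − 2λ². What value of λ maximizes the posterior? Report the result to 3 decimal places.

ℓ'(λ) = 14/λ − 10 − 4λ. Setting this to zero and multiplying by λ: 4λ² + 10λ − 14 = 0.
λ = (−10 + √(10² + 4·4·14)) / (2·4) = (−10 + √324) / 8 = (−10 + 18)/8 = 1.
ℓ''(λ) = −14/λ² − 4 < 0, confirming a maximum.

λ̂_MAP = 1.000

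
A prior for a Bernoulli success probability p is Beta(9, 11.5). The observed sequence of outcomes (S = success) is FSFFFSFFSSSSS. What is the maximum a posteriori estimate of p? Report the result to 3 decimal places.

Prior: Beta(9, 11.5).
Data: 7 successes in 13 trials (from the sequence). The binomial likelihood contributes p^7(1−p)^6, so the posterior is Beta(9+7, 11.5+6) = Beta(16, 17.5).
For Beta(a, b) with a, b > 1 the mode is (a−1)/(a+b−2) = 15/31.5 ≈ 0.476.

p̂_MAP = 0.476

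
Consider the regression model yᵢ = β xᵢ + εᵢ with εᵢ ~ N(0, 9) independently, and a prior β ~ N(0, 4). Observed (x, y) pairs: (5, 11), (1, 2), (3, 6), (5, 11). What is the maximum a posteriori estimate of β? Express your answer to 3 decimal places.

β̂_MAP = 2.088

log p(β | y) = −Σ(yᵢ − βxᵢ)²/(2·9) − β²/(2·4) + const.
Setting the derivative to zero: Σxᵢ(yᵢ − βxᵢ)/9 − β/4 = 0, so β = Σxᵢyᵢ / (Σxᵢ² + σ²/τ²).
Σxᵢyᵢ = 5·11 + 1·2 + 3·6 + 5·11 = 130; Σxᵢ² = 60; σ²/τ² = 2.25.
β̂_MAP = 130 / (60 + 2.25) = 130/62.25 ≈ 2.088.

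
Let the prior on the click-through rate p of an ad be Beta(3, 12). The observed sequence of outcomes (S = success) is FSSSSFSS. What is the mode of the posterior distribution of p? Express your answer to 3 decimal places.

Prior: Beta(3, 12).
Data: 6 successes in 8 trials (from the sequence). The binomial likelihood contributes p^6(1−p)^2, so the posterior is Beta(3+6, 12+2) = Beta(9, 14).
For Beta(a, b) with a, b > 1 the mode is (a−1)/(a+b−2) = 8/21 ≈ 0.381.

p̂_MAP = 0.381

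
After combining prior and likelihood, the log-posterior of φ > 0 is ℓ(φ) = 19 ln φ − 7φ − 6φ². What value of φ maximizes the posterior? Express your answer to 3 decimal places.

ℓ'(φ) = 19/φ − 7 − 12φ. Setting this to zero and multiplying by φ: 12φ² + 7φ − 19 = 0.
φ = (−7 + √(7² + 4·12·19)) / (2·12) = (−7 + √961) / 24 = (−7 + 31)/24 = 1.
ℓ''(φ) = −19/φ² − 12 < 0, confirming a maximum.

φ̂_MAP = 1.000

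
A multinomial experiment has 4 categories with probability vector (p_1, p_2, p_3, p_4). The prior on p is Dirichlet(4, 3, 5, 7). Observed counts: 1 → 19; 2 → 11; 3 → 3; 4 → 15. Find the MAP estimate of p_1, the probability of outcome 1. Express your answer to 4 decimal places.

The posterior is Dirichlet(αᵢ + nᵢ) = Dirichlet(23, 14, 8, 22).
For a Dirichlet(a₁,…,a_K) with all aᵢ > 1, the mode has j-th component (aⱼ − 1)/(Σaᵢ − K).
Here Σaᵢ = 67 and K = 4, so p_1 = (23 − 1)/(67 − 4) = 22/63 ≈ 0.3492.

MAP estimate: 0.3492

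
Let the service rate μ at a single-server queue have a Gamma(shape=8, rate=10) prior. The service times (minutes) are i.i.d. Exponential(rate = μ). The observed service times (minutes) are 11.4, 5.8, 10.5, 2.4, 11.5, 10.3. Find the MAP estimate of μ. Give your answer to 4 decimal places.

μ̂_MAP = 0.2100

The Exponential(rate=μ) likelihood is ∝ μ^n e^(−μΣtᵢ). Here n = 6 and Σtᵢ = 11.4 + 5.8 + 10.5 + 2.4 + 11.5 + 10.3 = 51.9.
Posterior ∝ μ^7e^(−10μ) · μ^6e^(−51.9μ) = μ^13e^(−61.9μ), i.e. Gamma(14, 61.9).
Mode = (a−1)/b = 13/61.9 ≈ 0.2100.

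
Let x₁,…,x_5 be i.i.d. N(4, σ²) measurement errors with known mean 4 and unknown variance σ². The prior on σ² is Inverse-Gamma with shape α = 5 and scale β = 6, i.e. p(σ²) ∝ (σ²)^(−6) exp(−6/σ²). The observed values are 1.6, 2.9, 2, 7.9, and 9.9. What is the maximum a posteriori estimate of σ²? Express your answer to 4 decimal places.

Sum of squared deviations about the known mean: SS = (1.6−4)² + (2.9−4)² + (2−4)² + (7.9−4)² + (9.9−4)² = 60.99.
The Normal likelihood contributes (σ²)^(−n/2) exp(−SS/(2σ²)), so the posterior is Inverse-Gamma(α + n/2, β + SS/2) = Inverse-Gamma(7.5, 36.495).
The mode of Inverse-Gamma(a, b) is b/(a+1) = 36.495/8.5 ≈ 4.2935.

σ̂²_MAP = 4.2935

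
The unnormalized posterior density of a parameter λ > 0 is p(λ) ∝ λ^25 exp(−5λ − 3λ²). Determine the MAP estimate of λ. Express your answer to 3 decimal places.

ℓ'(λ) = 25/λ − 5 − 6λ. Setting this to zero and multiplying by λ: 6λ² + 5λ − 25 = 0.
λ = (−5 + √(5² + 4·6·25)) / (2·6) = (−5 + √625) / 12 = (−5 + 25)/12 = 5/3.
ℓ''(λ) = −25/λ² − 6 < 0, confirming a maximum.

λ̂_MAP = 1.667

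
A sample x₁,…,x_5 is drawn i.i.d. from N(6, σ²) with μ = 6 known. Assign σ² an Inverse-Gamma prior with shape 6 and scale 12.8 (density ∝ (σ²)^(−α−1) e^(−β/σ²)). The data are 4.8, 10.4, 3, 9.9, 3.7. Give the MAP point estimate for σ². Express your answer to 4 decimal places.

σ̂²_MAP = 3.9947

Sum of squared deviations about the known mean: SS = (4.8−6)² + (10.4−6)² + (3−6)² + (9.9−6)² + (3.7−6)² = 50.3.
The Normal likelihood contributes (σ²)^(−n/2) exp(−SS/(2σ²)), so the posterior is Inverse-Gamma(α + n/2, β + SS/2) = Inverse-Gamma(8.5, 37.95).
The mode of Inverse-Gamma(a, b) is b/(a+1) = 37.95/9.5 ≈ 3.9947.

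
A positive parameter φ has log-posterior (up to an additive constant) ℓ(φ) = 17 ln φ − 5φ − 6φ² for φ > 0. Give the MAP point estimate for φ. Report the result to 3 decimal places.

φ̂_MAP = 1.000

ℓ'(φ) = 17/φ − 5 − 12φ. Setting this to zero and multiplying by φ: 12φ² + 5φ − 17 = 0.
φ = (−5 + √(5² + 4·12·17)) / (2·12) = (−5 + √841) / 24 = (−5 + 29)/24 = 1.
ℓ''(φ) = −17/φ² − 12 < 0, confirming a maximum.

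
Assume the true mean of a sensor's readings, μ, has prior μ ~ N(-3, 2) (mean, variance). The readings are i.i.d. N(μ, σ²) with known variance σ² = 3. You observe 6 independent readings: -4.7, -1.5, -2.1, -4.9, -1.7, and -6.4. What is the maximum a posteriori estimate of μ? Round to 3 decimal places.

μ̂_MAP = -3.440

n = 6; x̄ = ((-4.7) + (-1.5) + (-2.1) + (-4.9) + (-1.7) + (-6.4))/6 = -21.3/6 = -3.55.
For a Normal prior and Normal likelihood with known variance, the posterior is Normal; its mode equals its mean, the precision-weighted average.
Prior precision 1/σ₀² = 1/2 = 0.5; data precision n/σ² = 6/3 = 2.
μ̂ = (0.5·(-3) + 2·(-3.55)) / (0.5 + 2) = (-8.6)/2.5 = -3.440.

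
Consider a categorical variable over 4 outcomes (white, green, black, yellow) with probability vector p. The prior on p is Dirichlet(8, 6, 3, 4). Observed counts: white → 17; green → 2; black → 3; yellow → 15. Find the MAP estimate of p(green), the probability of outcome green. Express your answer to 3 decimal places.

The posterior is Dirichlet(αᵢ + nᵢ) = Dirichlet(25, 8, 6, 19).
For a Dirichlet(a₁,…,a_K) with all aᵢ > 1, the mode has j-th component (aⱼ − 1)/(Σaᵢ − K).
Here Σaᵢ = 58 and K = 4, so p(green) = (8 − 1)/(58 − 4) = 7/54 ≈ 0.130.

MAP estimate of p(green) = 0.130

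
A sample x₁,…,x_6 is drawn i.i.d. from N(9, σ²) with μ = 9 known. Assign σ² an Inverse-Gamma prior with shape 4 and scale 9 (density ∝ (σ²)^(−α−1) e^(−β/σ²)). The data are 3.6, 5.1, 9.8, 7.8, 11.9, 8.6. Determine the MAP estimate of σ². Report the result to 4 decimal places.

σ̂²_MAP = 4.5638

Sum of squared deviations about the known mean: SS = (3.6−9)² + (5.1−9)² + (9.8−9)² + (7.8−9)² + (11.9−9)² + (8.6−9)² = 55.02.
The Normal likelihood contributes (σ²)^(−n/2) exp(−SS/(2σ²)), so the posterior is Inverse-Gamma(α + n/2, β + SS/2) = Inverse-Gamma(7, 36.51).
The mode of Inverse-Gamma(a, b) is b/(a+1) = 36.51/8 ≈ 4.5638.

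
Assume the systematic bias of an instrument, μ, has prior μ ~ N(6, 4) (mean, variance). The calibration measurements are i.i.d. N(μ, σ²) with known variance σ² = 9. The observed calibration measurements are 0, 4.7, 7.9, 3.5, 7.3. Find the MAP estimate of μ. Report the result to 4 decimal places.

μ̂_MAP = 5.0897

n = 5; x̄ = (0 + 4.7 + 7.9 + 3.5 + 7.3)/5 = 23.4/5 = 4.68.
For a Normal prior and Normal likelihood with known variance, the posterior is Normal; its mode equals its mean, the precision-weighted average.
Prior precision 1/σ₀² = 1/4 = 0.25; data precision n/σ² = 5/9.
μ̂ = (0.25·6 + (5/9)·4.68) / (0.25 + 5/9) = 4.1/(29/36) = 738/145 ≈ 5.0897.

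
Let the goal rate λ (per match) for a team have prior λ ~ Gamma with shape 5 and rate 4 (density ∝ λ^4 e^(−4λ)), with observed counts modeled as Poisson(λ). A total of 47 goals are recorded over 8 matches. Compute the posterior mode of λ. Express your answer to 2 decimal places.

Σxᵢ = 47, n = 8.
Posterior ∝ λ^4e^(−4λ) · λ^47e^(−8λ) = λ^51e^(−12λ), i.e. Gamma(shape=52, rate=12).
The mode of a Gamma(a, b) with a ≥ 1 (shape–rate) is (a−1)/b = 51/12 ≈ 4.25.

λ̂_MAP = 4.25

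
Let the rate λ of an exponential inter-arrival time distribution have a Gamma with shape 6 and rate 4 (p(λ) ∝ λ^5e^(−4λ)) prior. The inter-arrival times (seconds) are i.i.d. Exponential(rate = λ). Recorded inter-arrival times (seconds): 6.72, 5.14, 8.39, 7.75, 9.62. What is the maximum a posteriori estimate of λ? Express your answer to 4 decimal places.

The Exponential(rate=λ) likelihood is ∝ λ^n e^(−λΣtᵢ). Here n = 5 and Σtᵢ = 6.72 + 5.14 + 8.39 + 7.75 + 9.62 = 37.62.
Posterior ∝ λ^5e^(−4λ) · λ^5e^(−37.62λ) = λ^10e^(−41.62λ), i.e. Gamma(11, 41.62).
Mode = (a−1)/b = 10/41.62 ≈ 0.2403.

λ̂_MAP = 0.2403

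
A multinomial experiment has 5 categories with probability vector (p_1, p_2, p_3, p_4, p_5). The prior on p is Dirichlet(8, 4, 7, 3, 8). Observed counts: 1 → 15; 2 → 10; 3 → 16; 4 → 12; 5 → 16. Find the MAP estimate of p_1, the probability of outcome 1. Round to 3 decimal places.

MAP estimate: 0.234

The posterior is Dirichlet(αᵢ + nᵢ) = Dirichlet(23, 14, 23, 15, 24).
For a Dirichlet(a₁,…,a_K) with all aᵢ > 1, the mode has j-th component (aⱼ − 1)/(Σaᵢ − K).
Here Σaᵢ = 99 and K = 5, so p_1 = (23 − 1)/(99 − 5) = 22/94 ≈ 0.234.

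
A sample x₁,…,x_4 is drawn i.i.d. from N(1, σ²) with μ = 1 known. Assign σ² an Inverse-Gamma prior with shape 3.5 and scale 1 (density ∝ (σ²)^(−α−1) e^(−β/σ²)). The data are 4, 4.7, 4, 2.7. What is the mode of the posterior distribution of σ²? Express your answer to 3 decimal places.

Sum of squared deviations about the known mean: SS = (4−1)² + (4.7−1)² + (4−1)² + (2.7−1)² = 34.58.
The Normal likelihood contributes (σ²)^(−n/2) exp(−SS/(2σ²)), so the posterior is Inverse-Gamma(α + n/2, β + SS/2) = Inverse-Gamma(5.5, 18.29).
The mode of Inverse-Gamma(a, b) is b/(a+1) = 18.29/6.5 ≈ 2.814.

σ̂²_MAP = 2.814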